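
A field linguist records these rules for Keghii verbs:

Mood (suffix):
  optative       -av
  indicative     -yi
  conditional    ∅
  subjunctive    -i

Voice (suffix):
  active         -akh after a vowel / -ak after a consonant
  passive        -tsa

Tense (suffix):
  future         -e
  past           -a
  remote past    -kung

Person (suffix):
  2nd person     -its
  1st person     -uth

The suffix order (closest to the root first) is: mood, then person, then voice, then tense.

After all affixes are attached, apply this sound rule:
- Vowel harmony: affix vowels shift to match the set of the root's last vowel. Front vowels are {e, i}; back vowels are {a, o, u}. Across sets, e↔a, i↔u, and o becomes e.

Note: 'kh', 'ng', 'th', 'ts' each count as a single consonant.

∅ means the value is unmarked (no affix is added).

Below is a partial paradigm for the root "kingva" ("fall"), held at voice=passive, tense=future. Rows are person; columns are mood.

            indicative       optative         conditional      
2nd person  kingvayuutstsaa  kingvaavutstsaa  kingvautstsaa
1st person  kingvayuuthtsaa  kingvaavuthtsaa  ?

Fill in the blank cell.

kingvauthtsaa

mood = conditional: zero marking, form stays kingva.
Attach person 1st person -uth → kingvauth.
Attach voice passive -tsa → kingvauthtsa.
Attach tense future -e → kingvauthtsae.
Apply vowel harmony: kingvauthtsae → kingvauthtsaa.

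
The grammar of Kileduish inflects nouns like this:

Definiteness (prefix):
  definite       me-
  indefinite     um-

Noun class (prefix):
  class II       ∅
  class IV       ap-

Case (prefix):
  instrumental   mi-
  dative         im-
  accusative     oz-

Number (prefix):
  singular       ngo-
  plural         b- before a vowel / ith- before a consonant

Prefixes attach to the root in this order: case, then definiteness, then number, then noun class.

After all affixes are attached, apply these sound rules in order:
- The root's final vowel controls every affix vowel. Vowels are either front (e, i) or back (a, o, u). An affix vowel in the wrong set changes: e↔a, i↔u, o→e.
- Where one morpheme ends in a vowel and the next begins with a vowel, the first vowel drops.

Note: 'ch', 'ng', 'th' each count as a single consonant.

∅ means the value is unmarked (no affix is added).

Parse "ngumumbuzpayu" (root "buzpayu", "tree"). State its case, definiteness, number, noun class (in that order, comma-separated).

dative, indefinite, singular, class II

Segment: ngo-um-im-buzpayu.
case: im- → dative.
definiteness: um- → indefinite.
number: ngo- → singular.
noun class: ∅ → class II.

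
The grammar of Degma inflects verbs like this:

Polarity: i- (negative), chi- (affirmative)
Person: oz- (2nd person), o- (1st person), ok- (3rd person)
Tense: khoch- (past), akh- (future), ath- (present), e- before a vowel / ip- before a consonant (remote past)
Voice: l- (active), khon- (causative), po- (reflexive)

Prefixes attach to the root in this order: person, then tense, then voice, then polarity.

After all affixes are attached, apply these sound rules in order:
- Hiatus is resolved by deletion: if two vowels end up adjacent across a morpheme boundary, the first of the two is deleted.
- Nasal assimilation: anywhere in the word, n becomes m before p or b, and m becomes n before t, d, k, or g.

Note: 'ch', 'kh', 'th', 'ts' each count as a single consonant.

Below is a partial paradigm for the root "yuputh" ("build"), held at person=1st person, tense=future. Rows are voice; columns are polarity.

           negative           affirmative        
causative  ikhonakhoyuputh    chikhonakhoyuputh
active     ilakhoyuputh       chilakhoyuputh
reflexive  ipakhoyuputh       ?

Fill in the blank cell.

Attach person 1st person o- → oyuputh.
Attach tense future akh- → akhoyuputh.
Attach voice reflexive po- → poakhoyuputh.
Attach polarity affirmative chi- → chipoakhoyuputh.
Apply vowel deletion: chipoakhoyuputh → chipakhoyuputh.
Nasal assimilation: no change.

chipakhoyuputh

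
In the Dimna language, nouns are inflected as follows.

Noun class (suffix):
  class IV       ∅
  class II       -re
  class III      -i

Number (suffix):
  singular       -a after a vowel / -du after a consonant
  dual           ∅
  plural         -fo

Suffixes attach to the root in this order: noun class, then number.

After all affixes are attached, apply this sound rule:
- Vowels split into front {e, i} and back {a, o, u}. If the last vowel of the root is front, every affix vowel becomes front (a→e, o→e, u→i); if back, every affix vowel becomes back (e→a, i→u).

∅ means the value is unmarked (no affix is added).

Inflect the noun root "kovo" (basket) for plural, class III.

kovoufo

Attach noun class class III -i → kovoi.
Attach number plural -fo → kovoifo.
Apply vowel harmony: kovoifo → kovoufo.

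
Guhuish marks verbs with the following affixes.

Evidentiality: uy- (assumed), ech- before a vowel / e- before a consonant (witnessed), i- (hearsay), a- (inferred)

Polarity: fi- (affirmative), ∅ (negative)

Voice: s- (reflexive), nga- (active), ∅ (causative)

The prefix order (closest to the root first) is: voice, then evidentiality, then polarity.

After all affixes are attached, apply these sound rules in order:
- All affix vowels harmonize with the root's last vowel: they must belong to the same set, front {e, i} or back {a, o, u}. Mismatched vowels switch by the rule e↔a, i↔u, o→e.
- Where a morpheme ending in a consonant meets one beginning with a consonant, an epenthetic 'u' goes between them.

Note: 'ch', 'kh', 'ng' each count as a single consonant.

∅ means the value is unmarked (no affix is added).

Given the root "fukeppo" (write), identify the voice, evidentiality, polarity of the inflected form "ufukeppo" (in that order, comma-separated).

causative, hearsay, negative

Segment: i-fukeppo.
voice: ∅ → causative.
evidentiality: i- → hearsay.
polarity: ∅ → negative.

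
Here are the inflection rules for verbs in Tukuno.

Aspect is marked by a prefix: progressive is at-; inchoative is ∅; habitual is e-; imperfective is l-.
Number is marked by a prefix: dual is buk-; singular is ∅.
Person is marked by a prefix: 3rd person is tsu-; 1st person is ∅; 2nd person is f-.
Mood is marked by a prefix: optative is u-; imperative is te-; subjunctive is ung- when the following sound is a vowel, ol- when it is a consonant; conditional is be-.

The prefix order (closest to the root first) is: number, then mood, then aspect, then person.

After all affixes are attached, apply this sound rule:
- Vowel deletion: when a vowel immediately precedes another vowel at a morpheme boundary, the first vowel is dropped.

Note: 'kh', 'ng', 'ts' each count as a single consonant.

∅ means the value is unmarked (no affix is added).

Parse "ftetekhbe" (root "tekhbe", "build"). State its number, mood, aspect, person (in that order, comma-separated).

Segment: f-te-tekhbe.
number: ∅ → singular.
mood: te- → imperative.
aspect: ∅ → inchoative.
person: f- → 2nd person.

singular, imperative, inchoative, 2nd person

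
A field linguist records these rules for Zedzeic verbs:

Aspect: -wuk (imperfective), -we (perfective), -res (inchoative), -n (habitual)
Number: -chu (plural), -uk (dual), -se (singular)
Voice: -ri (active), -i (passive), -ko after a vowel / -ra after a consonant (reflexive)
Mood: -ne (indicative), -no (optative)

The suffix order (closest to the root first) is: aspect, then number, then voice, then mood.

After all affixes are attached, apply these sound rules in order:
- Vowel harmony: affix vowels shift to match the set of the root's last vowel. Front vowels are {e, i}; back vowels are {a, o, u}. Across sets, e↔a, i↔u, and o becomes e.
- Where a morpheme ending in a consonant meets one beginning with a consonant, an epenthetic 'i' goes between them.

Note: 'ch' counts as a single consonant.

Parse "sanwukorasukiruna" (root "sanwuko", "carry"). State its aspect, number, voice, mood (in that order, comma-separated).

Segment: sanwuko-res-uk-ri-ne.
aspect: -res → inchoative.
number: -uk → dual.
voice: -ri → active.
mood: -ne → indicative.

inchoative, dual, active, indicative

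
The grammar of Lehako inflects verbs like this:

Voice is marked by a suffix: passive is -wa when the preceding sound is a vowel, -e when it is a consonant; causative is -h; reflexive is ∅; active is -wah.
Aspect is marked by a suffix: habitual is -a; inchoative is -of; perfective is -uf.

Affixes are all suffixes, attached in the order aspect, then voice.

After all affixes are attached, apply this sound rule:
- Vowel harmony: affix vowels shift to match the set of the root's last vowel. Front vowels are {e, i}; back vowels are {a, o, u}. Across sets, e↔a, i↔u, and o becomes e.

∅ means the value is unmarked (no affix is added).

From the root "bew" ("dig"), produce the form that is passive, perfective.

Attach aspect perfective -uf → bewuf.
Attach voice passive -e (after consonant 'f') → bewufe.
Apply vowel harmony: bewufe → bewife.

bewife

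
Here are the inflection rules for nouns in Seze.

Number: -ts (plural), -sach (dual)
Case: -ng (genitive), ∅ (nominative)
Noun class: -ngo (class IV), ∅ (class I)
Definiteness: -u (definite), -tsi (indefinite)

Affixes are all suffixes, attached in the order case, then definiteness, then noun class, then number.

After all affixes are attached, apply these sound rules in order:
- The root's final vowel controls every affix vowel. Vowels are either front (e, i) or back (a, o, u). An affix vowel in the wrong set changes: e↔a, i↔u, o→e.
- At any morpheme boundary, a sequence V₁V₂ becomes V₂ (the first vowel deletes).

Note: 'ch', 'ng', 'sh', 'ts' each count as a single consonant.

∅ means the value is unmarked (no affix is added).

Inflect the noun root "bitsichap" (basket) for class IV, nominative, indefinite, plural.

case = nominative: zero marking, form stays bitsichap.
Attach definiteness indefinite -tsi → bitsichaptsi.
Attach noun class class IV -ngo → bitsichaptsingo.
Attach number plural -ts → bitsichaptsingots.
Apply vowel harmony: bitsichaptsingots → bitsichaptsungots.
Vowel deletion: no change.

bitsichaptsungots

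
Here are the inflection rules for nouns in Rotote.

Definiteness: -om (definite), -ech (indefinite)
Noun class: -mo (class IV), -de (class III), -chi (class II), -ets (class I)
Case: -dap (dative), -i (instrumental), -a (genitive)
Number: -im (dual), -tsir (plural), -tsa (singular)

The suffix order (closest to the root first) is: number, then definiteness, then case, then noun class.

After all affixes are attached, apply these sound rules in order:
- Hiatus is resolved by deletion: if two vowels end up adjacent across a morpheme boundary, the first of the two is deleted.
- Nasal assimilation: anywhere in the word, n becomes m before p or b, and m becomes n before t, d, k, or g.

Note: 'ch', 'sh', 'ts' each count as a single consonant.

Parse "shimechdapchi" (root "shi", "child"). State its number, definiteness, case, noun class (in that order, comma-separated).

Segment: shi-im-ech-dap-chi.
number: -im → dual.
definiteness: -ech → indefinite.
case: -dap → dative.
noun class: -chi → class II.

dual, indefinite, dative, class II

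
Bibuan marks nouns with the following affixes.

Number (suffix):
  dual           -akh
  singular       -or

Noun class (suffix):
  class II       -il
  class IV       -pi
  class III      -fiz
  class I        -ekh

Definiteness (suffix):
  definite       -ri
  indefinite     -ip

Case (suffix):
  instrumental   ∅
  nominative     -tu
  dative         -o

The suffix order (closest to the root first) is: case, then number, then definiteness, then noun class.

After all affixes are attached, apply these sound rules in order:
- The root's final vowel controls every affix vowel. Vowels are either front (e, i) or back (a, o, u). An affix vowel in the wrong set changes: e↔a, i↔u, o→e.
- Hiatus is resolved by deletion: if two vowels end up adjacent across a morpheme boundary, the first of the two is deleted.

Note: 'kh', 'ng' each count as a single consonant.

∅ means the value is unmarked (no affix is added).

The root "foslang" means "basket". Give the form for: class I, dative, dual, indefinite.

foslangakhupakh

Attach case dative -o → foslango.
Attach number dual -akh → foslangoakh.
Attach definiteness indefinite -ip → foslangoakhip.
Attach noun class class I -ekh → foslangoakhipekh.
Apply vowel harmony: foslangoakhipekh → foslangoakhupakh.
Apply vowel deletion: foslangoakhupakh → foslangakhupakh.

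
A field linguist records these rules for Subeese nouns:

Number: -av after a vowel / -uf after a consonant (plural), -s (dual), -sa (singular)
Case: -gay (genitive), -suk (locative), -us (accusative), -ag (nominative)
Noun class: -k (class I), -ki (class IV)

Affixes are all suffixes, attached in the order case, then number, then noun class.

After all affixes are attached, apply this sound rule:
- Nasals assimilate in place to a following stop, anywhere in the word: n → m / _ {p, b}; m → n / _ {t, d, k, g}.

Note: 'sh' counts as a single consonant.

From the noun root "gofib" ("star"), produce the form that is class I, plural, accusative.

Attach case accusative -us → gofibus.
Attach number plural -uf (after consonant 's') → gofibusuf.
Attach noun class class I -k → gofibusufk.
Nasal assimilation: no change.

gofibusufk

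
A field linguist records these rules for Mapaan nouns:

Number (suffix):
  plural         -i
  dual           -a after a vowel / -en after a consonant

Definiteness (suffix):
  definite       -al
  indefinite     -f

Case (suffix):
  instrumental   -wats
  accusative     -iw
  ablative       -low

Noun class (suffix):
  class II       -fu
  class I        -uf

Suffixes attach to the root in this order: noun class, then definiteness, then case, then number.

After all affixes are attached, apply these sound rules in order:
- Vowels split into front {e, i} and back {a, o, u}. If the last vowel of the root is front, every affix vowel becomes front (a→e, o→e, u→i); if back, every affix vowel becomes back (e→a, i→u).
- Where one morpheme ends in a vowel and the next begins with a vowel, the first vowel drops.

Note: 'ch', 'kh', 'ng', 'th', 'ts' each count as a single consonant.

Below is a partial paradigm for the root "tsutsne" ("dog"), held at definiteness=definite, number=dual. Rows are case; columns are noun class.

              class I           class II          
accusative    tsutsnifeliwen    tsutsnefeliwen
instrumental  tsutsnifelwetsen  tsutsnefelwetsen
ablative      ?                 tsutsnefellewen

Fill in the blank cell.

Attach noun class class I -uf → tsutsneuf.
Attach definiteness definite -al → tsutsneufal.
Attach case ablative -low → tsutsneufallow.
Attach number dual -en (after consonant 'w') → tsutsneufallowen.
Apply vowel harmony: tsutsneufallowen → tsutsneifellewen.
Apply vowel deletion: tsutsneifellewen → tsutsnifellewen.

tsutsnifellewen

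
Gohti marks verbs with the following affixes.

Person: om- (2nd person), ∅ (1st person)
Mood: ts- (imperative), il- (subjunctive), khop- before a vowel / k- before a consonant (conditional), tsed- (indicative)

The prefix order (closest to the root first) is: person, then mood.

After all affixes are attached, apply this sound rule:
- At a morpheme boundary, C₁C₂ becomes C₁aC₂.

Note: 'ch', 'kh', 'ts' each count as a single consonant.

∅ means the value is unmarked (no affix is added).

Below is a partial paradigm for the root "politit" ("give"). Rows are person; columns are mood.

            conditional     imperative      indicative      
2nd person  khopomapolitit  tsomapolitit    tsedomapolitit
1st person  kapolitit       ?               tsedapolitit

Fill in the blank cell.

person = 1st person: zero marking, form stays politit.
Attach mood imperative ts- → tspolitit.
Apply epenthesis: tspolitit → tsapolitit.

tsapolitit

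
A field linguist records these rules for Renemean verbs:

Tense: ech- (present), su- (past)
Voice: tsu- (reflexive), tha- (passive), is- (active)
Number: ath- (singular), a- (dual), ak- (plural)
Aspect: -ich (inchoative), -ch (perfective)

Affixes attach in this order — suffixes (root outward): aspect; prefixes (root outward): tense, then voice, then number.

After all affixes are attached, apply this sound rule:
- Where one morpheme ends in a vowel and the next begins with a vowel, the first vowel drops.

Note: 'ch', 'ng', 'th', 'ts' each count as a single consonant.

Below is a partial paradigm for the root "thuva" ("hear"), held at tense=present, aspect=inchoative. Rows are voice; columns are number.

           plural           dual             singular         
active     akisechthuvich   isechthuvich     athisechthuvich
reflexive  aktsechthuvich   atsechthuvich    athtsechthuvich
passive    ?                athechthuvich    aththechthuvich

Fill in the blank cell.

akthechthuvich

Attach tense present ech- → echthuva.
Attach voice passive tha- → thaechthuva.
Attach aspect inchoative -ich → thaechthuvaich.
Attach number plural ak- → akthaechthuvaich.
Apply vowel deletion: akthaechthuvaich → akthechthuvich.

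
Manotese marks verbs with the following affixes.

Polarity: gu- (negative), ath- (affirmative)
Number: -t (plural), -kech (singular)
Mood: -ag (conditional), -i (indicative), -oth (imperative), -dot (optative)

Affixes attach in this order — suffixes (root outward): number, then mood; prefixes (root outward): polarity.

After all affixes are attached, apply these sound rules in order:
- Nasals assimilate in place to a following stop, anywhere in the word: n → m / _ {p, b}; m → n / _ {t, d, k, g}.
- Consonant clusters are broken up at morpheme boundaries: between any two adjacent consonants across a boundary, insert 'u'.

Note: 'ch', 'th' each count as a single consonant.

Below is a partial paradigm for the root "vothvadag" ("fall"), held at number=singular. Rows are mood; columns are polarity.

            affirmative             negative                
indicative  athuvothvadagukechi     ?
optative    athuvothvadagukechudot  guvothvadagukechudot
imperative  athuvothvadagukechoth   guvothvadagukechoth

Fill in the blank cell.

guvothvadagukechi

Attach number singular -kech → vothvadagkech.
Attach polarity negative gu- → guvothvadagkech.
Attach mood indicative -i → guvothvadagkechi.
Nasal assimilation: no change.
Apply epenthesis: guvothvadagkechi → guvothvadagukechi.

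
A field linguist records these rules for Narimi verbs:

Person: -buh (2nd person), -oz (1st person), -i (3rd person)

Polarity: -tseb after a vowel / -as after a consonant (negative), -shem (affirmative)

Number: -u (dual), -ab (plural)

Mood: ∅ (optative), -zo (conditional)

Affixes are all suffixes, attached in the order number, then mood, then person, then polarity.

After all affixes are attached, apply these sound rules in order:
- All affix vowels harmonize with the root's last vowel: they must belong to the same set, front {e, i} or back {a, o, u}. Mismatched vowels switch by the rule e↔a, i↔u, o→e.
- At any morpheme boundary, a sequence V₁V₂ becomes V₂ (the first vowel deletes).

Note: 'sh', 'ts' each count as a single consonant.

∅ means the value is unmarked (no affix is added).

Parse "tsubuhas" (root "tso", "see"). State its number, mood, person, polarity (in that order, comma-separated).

dual, optative, 2nd person, negative

Segment: tso-u-buh-as.
number: -u → dual.
mood: ∅ → optative.
person: -buh → 2nd person.
polarity: -tseb/as → negative.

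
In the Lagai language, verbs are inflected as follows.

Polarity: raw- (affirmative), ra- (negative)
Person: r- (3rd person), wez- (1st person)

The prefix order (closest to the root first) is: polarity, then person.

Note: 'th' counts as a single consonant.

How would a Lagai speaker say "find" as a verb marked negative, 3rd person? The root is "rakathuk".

rrarakathuk

Attach polarity negative ra- → rarakathuk.
Attach person 3rd person r- → rrarakathuk.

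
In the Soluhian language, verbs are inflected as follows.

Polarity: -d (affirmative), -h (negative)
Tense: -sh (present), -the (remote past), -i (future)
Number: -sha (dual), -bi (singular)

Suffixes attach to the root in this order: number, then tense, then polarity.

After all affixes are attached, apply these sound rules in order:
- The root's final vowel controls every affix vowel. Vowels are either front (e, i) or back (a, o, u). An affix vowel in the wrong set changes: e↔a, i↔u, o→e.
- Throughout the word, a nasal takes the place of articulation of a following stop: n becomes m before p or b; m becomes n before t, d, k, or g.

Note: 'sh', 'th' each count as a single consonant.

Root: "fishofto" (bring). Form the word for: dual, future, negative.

Attach number dual -sha → fishoftosha.
Attach tense future -i → fishoftoshai.
Attach polarity negative -h → fishoftoshaih.
Apply vowel harmony: fishoftoshaih → fishoftoshauh.
Nasal assimilation: no change.

fishoftoshauh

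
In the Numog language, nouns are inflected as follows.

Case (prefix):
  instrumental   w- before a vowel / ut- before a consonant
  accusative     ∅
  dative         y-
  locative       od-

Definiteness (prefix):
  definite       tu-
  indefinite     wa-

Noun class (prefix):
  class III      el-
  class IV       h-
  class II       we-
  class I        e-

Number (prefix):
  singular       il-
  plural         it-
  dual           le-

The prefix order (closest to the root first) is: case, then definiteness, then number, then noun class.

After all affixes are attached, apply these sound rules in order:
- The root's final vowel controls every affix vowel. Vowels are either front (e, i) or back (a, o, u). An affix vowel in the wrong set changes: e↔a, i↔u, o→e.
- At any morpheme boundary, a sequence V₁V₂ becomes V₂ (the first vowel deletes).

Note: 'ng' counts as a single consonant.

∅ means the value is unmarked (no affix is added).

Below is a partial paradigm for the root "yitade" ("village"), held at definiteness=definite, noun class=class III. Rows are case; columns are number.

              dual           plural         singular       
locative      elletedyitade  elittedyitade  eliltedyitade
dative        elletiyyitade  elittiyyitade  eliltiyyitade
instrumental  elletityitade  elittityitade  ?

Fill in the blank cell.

Attach case instrumental ut- (before consonant 'y') → utyitade.
Attach definiteness definite tu- → tuutyitade.
Attach number singular il- → iltuutyitade.
Attach noun class class III el- → eliltuutyitade.
Apply vowel harmony: eliltuutyitade → eliltiityitade.
Apply vowel deletion: eliltiityitade → eliltityitade.

eliltityitade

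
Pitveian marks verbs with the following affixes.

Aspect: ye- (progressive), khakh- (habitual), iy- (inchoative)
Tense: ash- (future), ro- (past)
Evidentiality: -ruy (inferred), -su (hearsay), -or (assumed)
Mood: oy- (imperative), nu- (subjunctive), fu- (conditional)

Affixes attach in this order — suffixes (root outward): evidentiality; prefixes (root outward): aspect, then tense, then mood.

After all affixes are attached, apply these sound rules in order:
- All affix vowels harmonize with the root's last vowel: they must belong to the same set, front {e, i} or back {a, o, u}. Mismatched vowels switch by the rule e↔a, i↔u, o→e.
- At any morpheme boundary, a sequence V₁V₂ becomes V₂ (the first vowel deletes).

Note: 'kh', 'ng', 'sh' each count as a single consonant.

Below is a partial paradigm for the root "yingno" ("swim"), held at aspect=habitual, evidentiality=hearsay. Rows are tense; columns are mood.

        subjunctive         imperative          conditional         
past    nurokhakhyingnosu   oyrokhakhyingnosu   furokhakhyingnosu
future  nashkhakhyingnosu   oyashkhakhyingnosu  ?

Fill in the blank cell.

Attach aspect habitual khakh- → khakhyingno.
Attach evidentiality hearsay -su → khakhyingnosu.
Attach tense future ash- → ashkhakhyingnosu.
Attach mood conditional fu- → fuashkhakhyingnosu.
Vowel harmony: no change.
Apply vowel deletion: fuashkhakhyingnosu → fashkhakhyingnosu.

fashkhakhyingnosu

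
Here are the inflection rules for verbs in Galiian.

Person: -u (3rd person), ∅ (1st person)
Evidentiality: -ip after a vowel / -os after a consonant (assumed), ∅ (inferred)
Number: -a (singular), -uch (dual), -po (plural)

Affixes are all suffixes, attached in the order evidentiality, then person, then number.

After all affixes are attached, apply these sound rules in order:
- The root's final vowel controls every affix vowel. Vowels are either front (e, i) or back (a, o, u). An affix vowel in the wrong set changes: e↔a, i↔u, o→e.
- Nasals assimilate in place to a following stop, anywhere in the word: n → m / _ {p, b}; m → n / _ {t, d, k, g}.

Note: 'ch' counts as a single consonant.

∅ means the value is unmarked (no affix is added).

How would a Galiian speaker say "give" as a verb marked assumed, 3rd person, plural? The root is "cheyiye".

cheyiyeipipe

Attach evidentiality assumed -ip (after vowel 'e') → cheyiyeip.
Attach person 3rd person -u → cheyiyeipu.
Attach number plural -po → cheyiyeipupo.
Apply vowel harmony: cheyiyeipupo → cheyiyeipipe.
Nasal assimilation: no change.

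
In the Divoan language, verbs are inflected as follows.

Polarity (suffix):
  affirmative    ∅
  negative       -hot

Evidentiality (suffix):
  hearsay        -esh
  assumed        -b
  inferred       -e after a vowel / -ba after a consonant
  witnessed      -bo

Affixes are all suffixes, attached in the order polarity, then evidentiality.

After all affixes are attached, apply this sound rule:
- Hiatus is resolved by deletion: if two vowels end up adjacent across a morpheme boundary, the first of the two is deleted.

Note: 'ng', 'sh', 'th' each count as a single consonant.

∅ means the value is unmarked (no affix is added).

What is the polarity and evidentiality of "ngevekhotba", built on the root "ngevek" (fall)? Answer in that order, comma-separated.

Segment: ngevek-hot-ba.
polarity: -hot → negative.
evidentiality: -e/ba → inferred.

negative, inferred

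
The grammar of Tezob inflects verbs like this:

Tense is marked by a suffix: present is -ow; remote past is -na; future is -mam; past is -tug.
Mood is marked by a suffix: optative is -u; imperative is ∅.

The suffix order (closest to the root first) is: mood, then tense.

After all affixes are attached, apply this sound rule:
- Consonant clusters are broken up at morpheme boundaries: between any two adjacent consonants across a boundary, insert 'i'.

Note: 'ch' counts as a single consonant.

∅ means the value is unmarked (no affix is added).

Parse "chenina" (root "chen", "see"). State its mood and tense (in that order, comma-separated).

Segment: chen-na.
mood: ∅ → imperative.
tense: -na → remote past.

imperative, remote past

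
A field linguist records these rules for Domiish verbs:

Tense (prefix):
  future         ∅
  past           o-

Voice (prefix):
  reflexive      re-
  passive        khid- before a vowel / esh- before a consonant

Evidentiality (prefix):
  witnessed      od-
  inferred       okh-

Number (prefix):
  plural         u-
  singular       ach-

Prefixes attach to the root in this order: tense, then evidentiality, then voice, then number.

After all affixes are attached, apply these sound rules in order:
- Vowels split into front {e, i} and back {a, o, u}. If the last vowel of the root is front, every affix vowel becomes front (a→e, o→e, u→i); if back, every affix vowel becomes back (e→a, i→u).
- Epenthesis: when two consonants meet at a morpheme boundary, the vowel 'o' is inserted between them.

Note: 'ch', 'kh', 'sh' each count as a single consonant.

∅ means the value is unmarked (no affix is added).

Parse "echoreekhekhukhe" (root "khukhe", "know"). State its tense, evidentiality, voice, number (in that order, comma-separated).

Segment: ach-re-okh-o-khukhe.
tense: o- → past.
evidentiality: okh- → inferred.
voice: re- → reflexive.
number: ach- → singular.

past, inferred, reflexive, singular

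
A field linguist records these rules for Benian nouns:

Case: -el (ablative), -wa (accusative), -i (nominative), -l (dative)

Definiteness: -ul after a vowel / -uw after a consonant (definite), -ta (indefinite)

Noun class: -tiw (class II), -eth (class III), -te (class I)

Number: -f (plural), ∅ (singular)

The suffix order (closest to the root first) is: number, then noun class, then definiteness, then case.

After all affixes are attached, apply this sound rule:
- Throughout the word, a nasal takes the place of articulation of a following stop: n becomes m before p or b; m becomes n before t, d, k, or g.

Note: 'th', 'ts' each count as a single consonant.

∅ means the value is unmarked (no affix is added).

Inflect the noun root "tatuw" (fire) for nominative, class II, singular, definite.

number = singular: zero marking, form stays tatuw.
Attach noun class class II -tiw → tatuwtiw.
Attach definiteness definite -uw (after consonant 'w') → tatuwtiwuw.
Attach case nominative -i → tatuwtiwuwi.
Nasal assimilation: no change.

tatuwtiwuwi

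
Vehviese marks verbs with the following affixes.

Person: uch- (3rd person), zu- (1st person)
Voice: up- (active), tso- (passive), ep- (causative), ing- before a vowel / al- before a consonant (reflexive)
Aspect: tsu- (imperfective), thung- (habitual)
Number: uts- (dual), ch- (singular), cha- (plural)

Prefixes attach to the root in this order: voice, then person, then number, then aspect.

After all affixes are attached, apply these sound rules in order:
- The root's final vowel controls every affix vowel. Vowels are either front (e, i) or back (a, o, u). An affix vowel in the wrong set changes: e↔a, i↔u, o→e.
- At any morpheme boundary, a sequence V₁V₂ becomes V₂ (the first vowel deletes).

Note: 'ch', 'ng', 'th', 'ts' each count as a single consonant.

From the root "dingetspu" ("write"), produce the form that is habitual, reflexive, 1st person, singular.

Attach voice reflexive al- (before consonant 'd') → aldingetspu.
Attach person 1st person zu- → zualdingetspu.
Attach number singular ch- → chzualdingetspu.
Attach aspect habitual thung- → thungchzualdingetspu.
Vowel harmony: no change.
Apply vowel deletion: thungchzualdingetspu → thungchzaldingetspu.

thungchzaldingetspu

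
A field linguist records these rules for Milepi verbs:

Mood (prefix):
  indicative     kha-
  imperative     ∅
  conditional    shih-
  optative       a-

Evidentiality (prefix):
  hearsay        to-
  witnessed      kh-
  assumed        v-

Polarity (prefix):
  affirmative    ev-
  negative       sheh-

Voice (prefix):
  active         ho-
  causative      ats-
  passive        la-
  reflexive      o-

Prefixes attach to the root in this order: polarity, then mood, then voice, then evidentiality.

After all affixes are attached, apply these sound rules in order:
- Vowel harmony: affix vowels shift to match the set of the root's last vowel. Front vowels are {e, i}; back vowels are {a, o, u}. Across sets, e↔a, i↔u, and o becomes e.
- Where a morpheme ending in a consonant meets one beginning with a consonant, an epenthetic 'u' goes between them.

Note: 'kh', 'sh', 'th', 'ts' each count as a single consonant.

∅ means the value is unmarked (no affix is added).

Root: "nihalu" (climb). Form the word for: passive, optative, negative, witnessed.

Attach polarity negative sheh- → shehnihalu.
Attach mood optative a- → ashehnihalu.
Attach voice passive la- → laashehnihalu.
Attach evidentiality witnessed kh- → khlaashehnihalu.
Apply vowel harmony: khlaashehnihalu → khlaashahnihalu.
Apply epenthesis: khlaashahnihalu → khulaashahunihalu.

khulaashahunihalu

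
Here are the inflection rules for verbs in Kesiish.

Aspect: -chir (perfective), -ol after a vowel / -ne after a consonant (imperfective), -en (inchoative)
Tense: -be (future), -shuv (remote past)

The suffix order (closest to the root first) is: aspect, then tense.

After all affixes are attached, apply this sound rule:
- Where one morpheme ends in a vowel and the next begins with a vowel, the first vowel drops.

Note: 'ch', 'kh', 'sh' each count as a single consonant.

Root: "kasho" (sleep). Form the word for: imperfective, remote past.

kasholshuv

Attach aspect imperfective -ol (after vowel 'o') → kashool.
Attach tense remote past -shuv → kashoolshuv.
Apply vowel deletion: kashoolshuv → kasholshuv.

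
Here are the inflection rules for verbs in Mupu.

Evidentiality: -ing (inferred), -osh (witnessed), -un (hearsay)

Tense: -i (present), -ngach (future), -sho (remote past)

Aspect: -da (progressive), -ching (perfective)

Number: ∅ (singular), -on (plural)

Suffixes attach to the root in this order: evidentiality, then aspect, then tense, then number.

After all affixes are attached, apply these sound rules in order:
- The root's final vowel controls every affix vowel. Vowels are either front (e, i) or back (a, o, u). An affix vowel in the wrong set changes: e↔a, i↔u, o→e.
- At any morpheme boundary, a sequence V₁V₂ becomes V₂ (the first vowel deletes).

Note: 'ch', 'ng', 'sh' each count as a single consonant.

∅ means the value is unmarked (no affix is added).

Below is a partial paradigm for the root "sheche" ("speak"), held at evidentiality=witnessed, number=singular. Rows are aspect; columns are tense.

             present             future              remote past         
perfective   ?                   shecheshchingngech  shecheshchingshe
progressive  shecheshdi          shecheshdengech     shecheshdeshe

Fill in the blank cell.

Attach evidentiality witnessed -osh → shecheosh.
Attach aspect perfective -ching → shecheoshching.
Attach tense present -i → shecheoshchingi.
number = singular: zero marking, form stays shecheoshchingi.
Apply vowel harmony: shecheoshchingi → shecheeshchingi.
Apply vowel deletion: shecheeshchingi → shecheshchingi.

shecheshchingi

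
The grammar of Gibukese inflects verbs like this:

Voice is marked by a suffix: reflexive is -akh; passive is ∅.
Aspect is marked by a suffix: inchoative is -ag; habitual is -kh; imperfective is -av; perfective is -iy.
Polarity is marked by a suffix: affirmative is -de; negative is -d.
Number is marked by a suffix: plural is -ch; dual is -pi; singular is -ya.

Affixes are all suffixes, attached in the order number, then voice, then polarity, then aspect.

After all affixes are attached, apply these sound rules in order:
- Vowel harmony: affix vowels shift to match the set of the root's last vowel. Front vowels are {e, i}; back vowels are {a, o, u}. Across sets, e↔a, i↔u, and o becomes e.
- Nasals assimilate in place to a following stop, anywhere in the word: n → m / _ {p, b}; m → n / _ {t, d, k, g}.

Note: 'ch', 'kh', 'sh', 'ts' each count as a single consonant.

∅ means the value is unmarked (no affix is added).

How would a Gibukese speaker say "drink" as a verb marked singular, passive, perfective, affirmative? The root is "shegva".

Attach number singular -ya → shegvaya.
voice = passive: zero marking, form stays shegvaya.
Attach polarity affirmative -de → shegvayade.
Attach aspect perfective -iy → shegvayadeiy.
Apply vowel harmony: shegvayadeiy → shegvayadauy.
Nasal assimilation: no change.

shegvayadauy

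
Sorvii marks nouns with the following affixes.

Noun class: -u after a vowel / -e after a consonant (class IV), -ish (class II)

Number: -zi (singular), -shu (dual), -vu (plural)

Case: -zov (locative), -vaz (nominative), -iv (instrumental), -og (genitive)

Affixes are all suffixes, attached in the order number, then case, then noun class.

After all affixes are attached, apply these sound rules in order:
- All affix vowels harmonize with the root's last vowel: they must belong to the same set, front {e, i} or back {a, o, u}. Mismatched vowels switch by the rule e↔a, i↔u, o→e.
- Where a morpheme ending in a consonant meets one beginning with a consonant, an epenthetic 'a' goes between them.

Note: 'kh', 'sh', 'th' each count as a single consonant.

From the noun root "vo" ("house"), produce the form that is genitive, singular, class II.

vozuogush

Attach number singular -zi → vozi.
Attach case genitive -og → voziog.
Attach noun class class II -ish → voziogish.
Apply vowel harmony: voziogish → vozuogush.
Epenthesis: no change.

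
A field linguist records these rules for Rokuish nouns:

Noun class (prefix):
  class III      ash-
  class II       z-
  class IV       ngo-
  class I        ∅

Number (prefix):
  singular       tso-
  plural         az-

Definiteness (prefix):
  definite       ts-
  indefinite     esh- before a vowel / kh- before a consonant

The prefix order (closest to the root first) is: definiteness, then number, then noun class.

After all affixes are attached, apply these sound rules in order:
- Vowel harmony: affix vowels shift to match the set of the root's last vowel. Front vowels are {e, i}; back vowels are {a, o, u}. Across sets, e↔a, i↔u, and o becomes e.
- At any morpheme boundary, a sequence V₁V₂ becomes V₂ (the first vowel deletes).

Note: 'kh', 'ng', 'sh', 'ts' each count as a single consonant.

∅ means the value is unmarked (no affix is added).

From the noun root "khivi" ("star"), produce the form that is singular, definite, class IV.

ngetsetskhivi

Attach definiteness definite ts- → tskhivi.
Attach number singular tso- → tsotskhivi.
Attach noun class class IV ngo- → ngotsotskhivi.
Apply vowel harmony: ngotsotskhivi → ngetsetskhivi.
Vowel deletion: no change.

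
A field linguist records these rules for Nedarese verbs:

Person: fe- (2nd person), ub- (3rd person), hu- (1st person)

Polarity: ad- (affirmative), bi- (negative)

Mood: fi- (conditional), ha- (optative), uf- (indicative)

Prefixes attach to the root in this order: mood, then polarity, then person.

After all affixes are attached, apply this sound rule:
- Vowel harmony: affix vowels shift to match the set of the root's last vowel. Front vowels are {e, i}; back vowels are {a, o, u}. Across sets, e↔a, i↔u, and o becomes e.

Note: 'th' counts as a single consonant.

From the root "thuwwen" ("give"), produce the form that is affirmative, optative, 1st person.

Attach mood optative ha- → hathuwwen.
Attach polarity affirmative ad- → adhathuwwen.
Attach person 1st person hu- → huadhathuwwen.
Apply vowel harmony: huadhathuwwen → hiedhethuwwen.

hiedhethuwwen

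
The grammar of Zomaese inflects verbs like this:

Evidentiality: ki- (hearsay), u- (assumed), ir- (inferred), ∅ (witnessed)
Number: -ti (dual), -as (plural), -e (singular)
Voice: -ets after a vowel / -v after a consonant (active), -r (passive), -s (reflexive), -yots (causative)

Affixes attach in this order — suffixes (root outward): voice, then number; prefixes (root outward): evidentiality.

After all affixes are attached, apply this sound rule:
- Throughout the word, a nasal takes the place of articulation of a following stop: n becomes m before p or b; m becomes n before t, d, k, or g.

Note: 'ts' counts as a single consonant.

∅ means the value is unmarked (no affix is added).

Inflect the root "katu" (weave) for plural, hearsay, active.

kikatuetsas

Attach voice active -ets (after vowel 'u') → katuets.
Attach number plural -as → katuetsas.
Attach evidentiality hearsay ki- → kikatuetsas.
Nasal assimilation: no change.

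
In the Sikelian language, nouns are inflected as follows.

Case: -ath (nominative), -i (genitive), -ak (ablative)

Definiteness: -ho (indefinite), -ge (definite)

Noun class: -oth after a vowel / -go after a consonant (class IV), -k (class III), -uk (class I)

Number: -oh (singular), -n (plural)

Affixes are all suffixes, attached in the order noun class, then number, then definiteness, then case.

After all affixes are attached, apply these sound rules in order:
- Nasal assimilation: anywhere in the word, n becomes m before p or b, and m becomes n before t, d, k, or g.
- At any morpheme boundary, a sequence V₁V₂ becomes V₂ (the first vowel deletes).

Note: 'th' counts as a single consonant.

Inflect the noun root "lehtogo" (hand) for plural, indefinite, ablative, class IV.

Attach noun class class IV -oth (after vowel 'o') → lehtogooth.
Attach number plural -n → lehtogoothn.
Attach definiteness indefinite -ho → lehtogoothnho.
Attach case ablative -ak → lehtogoothnhoak.
Nasal assimilation: no change.
Apply vowel deletion: lehtogoothnhoak → lehtogothnhak.

lehtogothnhak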